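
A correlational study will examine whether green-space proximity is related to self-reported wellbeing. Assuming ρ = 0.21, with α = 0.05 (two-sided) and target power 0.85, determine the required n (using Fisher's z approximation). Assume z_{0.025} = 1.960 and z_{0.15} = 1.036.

n = 201

Fisher's z: C = ½·ln((1+r)/(1−r)) = ½·ln(1.5316) = 0.2132.
n = ((z_{α/2} + z_β)/C)² + 3.
(1.960 + 1.036) / 0.2132 = 2.996 / 0.2132 = 14.053.
n = 14.053² + 3 = 197.47 + 3 = 200.5.
Round up.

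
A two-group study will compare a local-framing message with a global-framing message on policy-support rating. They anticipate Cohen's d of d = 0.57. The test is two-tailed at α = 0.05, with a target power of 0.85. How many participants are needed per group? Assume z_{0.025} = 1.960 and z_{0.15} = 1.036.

For two independent groups with equal n: n = 2·((z_{α/2} + z_β) / d)².
z_{α/2} + z_β = 1.960 + 1.036 = 2.996.
n = 2 × (2.996 / 0.57)² = 2 × 5.256² = 2 × 27.63 = 55.3.
Round up to the next whole participant.

n = 56 per group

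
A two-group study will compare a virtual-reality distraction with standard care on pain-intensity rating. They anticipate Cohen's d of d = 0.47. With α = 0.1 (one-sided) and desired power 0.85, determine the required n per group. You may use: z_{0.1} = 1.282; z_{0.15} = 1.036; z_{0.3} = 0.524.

n = 49 per group

For two independent groups with equal n: n = 2·((z_{α} + z_β) / d)².
z_{α} + z_β = 1.282 + 1.036 = 2.318.
n = 2 × (2.318 / 0.47)² = 2 × 4.932² = 2 × 24.32 = 48.6.
Round up to the next whole participant.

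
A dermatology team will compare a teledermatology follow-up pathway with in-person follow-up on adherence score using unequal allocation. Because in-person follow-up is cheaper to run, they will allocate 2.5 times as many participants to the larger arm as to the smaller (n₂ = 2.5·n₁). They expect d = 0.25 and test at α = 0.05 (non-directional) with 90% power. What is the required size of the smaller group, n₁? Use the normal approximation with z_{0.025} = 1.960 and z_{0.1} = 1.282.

n₁ = 236

With allocation ratio k = n₂/n₁ = 2.5, Var(x̄₁−x̄₂) = σ²(1/n₁ + 1/(k·n₁)) = σ²·(k+1)/(k·n₁).
So n₁ = (1 + 1/k)·((z_{α/2} + z_β)/d)² = 1.400 × (3.242/0.25)².
n₁ = 1.400 × 168.17 = 235.4.
Round up: n₁ = 236, giving n₂ = 2.5 × 236 = 590.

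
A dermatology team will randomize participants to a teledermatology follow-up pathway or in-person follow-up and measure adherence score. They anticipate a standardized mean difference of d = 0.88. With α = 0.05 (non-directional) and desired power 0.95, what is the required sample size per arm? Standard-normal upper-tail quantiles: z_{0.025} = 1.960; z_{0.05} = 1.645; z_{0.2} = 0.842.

n = 34 per group

For two independent groups with equal n: n = 2·((z_{α/2} + z_β) / d)².
z_{α/2} + z_β = 1.960 + 1.645 = 3.605.
n = 2 × (3.605 / 0.88)² = 2 × 4.097² = 2 × 16.78 = 33.6.
Round up to the next whole participant.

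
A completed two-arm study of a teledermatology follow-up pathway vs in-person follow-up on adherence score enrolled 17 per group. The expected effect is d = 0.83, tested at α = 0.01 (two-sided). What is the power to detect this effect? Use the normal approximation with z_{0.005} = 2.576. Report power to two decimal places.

power ≈ 0.44

For two equal groups, power = Φ(d·√(n/2) − z_{α/2}).
d·√(n/2) = 0.83 × √(17/2) = 0.83 × 2.915 = 2.420.
z_β = 2.420 − 2.576 = -0.156.
Power = Φ(-0.156) = 0.438.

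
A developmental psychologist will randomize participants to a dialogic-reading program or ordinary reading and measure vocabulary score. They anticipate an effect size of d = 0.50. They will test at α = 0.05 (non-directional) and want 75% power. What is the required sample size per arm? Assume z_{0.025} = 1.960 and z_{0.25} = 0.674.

For two independent groups with equal n: n = 2·((z_{α/2} + z_β) / d)².
z_{α/2} + z_β = 1.960 + 0.674 = 2.634.
n = 2 × (2.634 / 0.50)² = 2 × 5.268² = 2 × 27.75 = 55.5.
Round up to the next whole participant.

n = 56 per group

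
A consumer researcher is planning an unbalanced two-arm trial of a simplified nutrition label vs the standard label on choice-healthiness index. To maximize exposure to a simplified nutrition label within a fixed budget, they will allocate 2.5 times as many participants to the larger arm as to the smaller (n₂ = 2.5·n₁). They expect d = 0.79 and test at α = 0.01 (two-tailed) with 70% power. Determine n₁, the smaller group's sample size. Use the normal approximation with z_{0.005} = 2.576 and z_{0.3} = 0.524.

With allocation ratio k = n₂/n₁ = 2.5, Var(x̄₁−x̄₂) = σ²(1/n₁ + 1/(k·n₁)) = σ²·(k+1)/(k·n₁).
So n₁ = (1 + 1/k)·((z_{α/2} + z_β)/d)² = 1.400 × (3.100/0.79)².
n₁ = 1.400 × 15.40 = 21.6.
Round up: n₁ = 22, giving n₂ = 2.5 × 22 = 55.

n₁ = 22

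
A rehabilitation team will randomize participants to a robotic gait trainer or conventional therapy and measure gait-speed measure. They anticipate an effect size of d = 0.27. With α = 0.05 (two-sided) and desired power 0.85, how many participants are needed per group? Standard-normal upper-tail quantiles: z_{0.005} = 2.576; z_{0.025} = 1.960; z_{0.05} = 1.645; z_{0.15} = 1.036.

n = 247 per group

For two independent groups with equal n: n = 2·((z_{α/2} + z_β) / d)².
z_{α/2} + z_β = 1.960 + 1.036 = 2.996.
n = 2 × (2.996 / 0.27)² = 2 × 11.096² = 2 × 123.13 = 246.3.
Round up to the next whole participant.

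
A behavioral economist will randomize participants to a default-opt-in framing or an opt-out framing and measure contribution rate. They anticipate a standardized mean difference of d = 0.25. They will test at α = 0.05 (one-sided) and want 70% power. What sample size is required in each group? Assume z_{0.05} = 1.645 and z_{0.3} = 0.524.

For two independent groups with equal n: n = 2·((z_{α} + z_β) / d)².
z_{α} + z_β = 1.645 + 0.524 = 2.169.
n = 2 × (2.169 / 0.25)² = 2 × 8.676² = 2 × 75.27 = 150.5.
Round up to the next whole participant.

n = 151 per group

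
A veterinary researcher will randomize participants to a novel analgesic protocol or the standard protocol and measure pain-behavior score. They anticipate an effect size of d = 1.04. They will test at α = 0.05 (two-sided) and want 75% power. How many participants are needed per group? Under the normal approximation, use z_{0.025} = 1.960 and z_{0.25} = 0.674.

n = 13 per group

For two independent groups with equal n: n = 2·((z_{α/2} + z_β) / d)².
z_{α/2} + z_β = 1.960 + 0.674 = 2.634.
n = 2 × (2.634 / 1.04)² = 2 × 2.533² = 2 × 6.41 = 12.8.
Round up to the next whole participant.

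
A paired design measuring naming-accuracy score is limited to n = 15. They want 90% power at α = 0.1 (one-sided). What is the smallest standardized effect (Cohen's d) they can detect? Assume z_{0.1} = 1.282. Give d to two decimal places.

d_min ≈ 0.66

For a single sample (or paired design) of n = 15: d_min = (z_{α} + z_β)/√n.
z-sum = 1.282 + 1.282 = 2.564.
d_min = 2.564 / √15 = 2.564 / 3.873 = 0.662.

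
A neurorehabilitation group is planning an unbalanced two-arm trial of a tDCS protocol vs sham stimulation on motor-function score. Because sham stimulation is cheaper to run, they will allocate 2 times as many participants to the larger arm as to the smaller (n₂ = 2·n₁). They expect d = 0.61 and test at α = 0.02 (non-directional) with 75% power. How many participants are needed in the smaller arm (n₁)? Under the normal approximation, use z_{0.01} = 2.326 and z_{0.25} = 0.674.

n₁ = 37

With allocation ratio k = n₂/n₁ = 2, Var(x̄₁−x̄₂) = σ²(1/n₁ + 1/(k·n₁)) = σ²·(k+1)/(k·n₁).
So n₁ = (1 + 1/k)·((z_{α/2} + z_β)/d)² = 1.500 × (3.000/0.61)².
n₁ = 1.500 × 24.19 = 36.3.
Round up: n₁ = 37, giving n₂ = 2 × 37 = 74.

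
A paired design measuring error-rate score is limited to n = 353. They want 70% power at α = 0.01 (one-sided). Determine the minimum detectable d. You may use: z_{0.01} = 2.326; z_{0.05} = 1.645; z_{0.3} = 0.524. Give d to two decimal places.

d_min ≈ 0.15

For a single sample (or paired design) of n = 353: d_min = (z_{α} + z_β)/√n.
z-sum = 2.326 + 0.524 = 2.850.
d_min = 2.850 / √353 = 2.850 / 18.788 = 0.152.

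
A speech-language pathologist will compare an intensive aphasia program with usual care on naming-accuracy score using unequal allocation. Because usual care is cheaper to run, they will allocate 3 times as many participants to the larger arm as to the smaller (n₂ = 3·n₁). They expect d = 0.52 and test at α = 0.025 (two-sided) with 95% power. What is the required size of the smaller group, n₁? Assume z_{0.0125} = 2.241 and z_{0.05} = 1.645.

n₁ = 75

With allocation ratio k = n₂/n₁ = 3, Var(x̄₁−x̄₂) = σ²(1/n₁ + 1/(k·n₁)) = σ²·(k+1)/(k·n₁).
So n₁ = (1 + 1/k)·((z_{α/2} + z_β)/d)² = 1.333 × (3.886/0.52)².
n₁ = 1.333 × 55.85 = 74.5.
Round up: n₁ = 75, giving n₂ = 3 × 75 = 225.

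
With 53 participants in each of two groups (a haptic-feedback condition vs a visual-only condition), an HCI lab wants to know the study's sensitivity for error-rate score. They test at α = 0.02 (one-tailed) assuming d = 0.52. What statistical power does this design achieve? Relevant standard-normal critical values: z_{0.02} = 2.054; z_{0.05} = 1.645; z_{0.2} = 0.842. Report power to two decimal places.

power ≈ 0.73

For two equal groups, power = Φ(d·√(n/2) − z_{α}).
d·√(n/2) = 0.52 × √(53/2) = 0.52 × 5.148 = 2.677.
z_β = 2.677 − 2.054 = 0.623.
Power = Φ(0.623) = 0.733.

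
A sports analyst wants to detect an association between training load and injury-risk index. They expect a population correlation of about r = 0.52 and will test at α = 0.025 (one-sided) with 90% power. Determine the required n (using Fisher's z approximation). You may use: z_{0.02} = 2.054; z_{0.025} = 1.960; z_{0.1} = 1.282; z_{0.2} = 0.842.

n = 35

Fisher's z: C = ½·ln((1+r)/(1−r)) = ½·ln(3.1667) = 0.5763.
n = ((z_{α} + z_β)/C)² + 3.
(1.960 + 1.282) / 0.5763 = 3.242 / 0.5763 = 5.626.
n = 5.626² + 3 = 31.65 + 3 = 34.6.
Round up.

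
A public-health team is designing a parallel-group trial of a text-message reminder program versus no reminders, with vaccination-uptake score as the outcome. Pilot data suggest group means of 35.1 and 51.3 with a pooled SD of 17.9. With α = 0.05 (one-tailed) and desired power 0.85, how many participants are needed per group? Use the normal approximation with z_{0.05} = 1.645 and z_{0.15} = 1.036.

n = 18 per group

Cohen's d = |M₁ − M₂| / SD_pooled = |35.1 − 51.3| / 17.9 = 16.2 / 17.9 = 0.905.
For two independent groups with equal n: n = 2·((z_{α} + z_β) / d)².
z_{α} + z_β = 1.645 + 1.036 = 2.681.
n = 2 × (2.681 / 0.905)² = 2 × 2.962² = 2 × 8.78 = 17.6.
Round up to the next whole participant.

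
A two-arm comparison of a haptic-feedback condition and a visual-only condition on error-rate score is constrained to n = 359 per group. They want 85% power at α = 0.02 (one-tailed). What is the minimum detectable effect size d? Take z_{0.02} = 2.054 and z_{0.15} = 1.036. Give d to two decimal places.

d_min ≈ 0.23

For two independent groups of n = 359 each: d_min = (z_{α} + z_β)·√(2/n).
z-sum = 2.054 + 1.036 = 3.090.
d_min = 3.090 × √(2/359) = 3.090 × 0.0746 = 0.231.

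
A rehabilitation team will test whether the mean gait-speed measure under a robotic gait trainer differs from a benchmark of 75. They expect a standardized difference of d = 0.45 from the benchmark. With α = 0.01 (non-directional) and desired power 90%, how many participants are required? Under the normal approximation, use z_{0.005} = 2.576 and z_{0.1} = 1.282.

For a one-sample test: n = ((z_{α/2} + z_β) / d)².
z_{α/2} + z_β = 2.576 + 1.282 = 3.858.
n = (3.858 / 0.45)² = 8.573² = 73.50.
Round up.

n = 74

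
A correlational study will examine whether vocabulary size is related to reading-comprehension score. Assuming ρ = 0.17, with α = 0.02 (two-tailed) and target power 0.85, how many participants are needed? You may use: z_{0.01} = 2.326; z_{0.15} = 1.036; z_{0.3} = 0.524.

Fisher's z: C = ½·ln((1+r)/(1−r)) = ½·ln(1.4096) = 0.1717.
n = ((z_{α/2} + z_β)/C)² + 3.
(2.326 + 1.036) / 0.1717 = 3.362 / 0.1717 = 19.581.
n = 19.581² + 3 = 383.40 + 3 = 386.4.
Round up.

n = 387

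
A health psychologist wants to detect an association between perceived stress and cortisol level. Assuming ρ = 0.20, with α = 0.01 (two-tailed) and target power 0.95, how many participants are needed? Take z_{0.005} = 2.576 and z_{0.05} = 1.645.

Fisher's z: C = ½·ln((1+r)/(1−r)) = ½·ln(1.5000) = 0.2027.
n = ((z_{α/2} + z_β)/C)² + 3.
(2.576 + 1.645) / 0.2027 = 4.221 / 0.2027 = 20.824.
n = 20.824² + 3 = 433.63 + 3 = 436.6.
Round up.

n = 437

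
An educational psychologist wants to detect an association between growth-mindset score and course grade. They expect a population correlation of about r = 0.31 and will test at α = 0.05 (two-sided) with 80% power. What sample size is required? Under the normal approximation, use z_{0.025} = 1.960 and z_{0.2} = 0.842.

n = 80

Fisher's z: C = ½·ln((1+r)/(1−r)) = ½·ln(1.8986) = 0.3205.
n = ((z_{α/2} + z_β)/C)² + 3.
(1.960 + 0.842) / 0.3205 = 2.802 / 0.3205 = 8.743.
n = 8.743² + 3 = 76.43 + 3 = 79.4.
Round up.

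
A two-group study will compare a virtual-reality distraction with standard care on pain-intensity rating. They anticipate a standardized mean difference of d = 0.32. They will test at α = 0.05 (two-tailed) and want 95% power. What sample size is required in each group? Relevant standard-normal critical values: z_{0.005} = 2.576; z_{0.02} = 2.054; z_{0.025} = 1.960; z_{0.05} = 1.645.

n = 254 per group

For two independent groups with equal n: n = 2·((z_{α/2} + z_β) / d)².
z_{α/2} + z_β = 1.960 + 1.645 = 3.605.
n = 2 × (3.605 / 0.32)² = 2 × 11.266² = 2 × 126.91 = 253.8.
Round up to the next whole participant.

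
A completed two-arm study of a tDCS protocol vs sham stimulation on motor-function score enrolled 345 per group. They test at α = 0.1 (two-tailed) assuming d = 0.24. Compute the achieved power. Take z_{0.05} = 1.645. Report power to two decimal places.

power ≈ 0.93

For two equal groups, power = Φ(d·√(n/2) − z_{α/2}).
d·√(n/2) = 0.24 × √(345/2) = 0.24 × 13.134 = 3.152.
z_β = 3.152 − 1.645 = 1.507.
Power = Φ(1.507) = 0.934.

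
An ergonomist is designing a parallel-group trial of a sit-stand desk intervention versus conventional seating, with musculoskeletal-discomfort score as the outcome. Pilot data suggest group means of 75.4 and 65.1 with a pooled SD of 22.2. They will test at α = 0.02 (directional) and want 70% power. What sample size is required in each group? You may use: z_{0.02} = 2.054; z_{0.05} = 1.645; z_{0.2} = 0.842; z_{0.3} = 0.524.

n = 62 per group

Cohen's d = |M₁ − M₂| / SD_pooled = |75.4 − 65.1| / 22.2 = 10.3 / 22.2 = 0.464.
For two independent groups with equal n: n = 2·((z_{α} + z_β) / d)².
z_{α} + z_β = 2.054 + 0.524 = 2.578.
n = 2 × (2.578 / 0.464)² = 2 × 5.556² = 2 × 30.87 = 61.7.
Round up to the next whole participant.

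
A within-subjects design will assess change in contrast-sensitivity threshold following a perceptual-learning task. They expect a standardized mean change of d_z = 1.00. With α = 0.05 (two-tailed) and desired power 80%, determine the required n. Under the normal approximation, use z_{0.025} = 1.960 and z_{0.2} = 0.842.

n = 8 pairs

For a paired (one-sample on differences) test: n = ((z_{α/2} + z_β) / d)².
z_{α/2} + z_β = 1.960 + 0.842 = 2.802.
n = (2.802 / 1.00)² = 2.802² = 7.85.
Round up.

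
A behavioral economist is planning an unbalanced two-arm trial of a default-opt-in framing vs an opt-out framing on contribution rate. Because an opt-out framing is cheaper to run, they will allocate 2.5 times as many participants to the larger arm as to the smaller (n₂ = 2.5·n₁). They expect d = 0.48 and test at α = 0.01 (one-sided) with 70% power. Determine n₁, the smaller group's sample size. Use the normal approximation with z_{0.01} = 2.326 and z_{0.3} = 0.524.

n₁ = 50

With allocation ratio k = n₂/n₁ = 2.5, Var(x̄₁−x̄₂) = σ²(1/n₁ + 1/(k·n₁)) = σ²·(k+1)/(k·n₁).
So n₁ = (1 + 1/k)·((z_{α} + z_β)/d)² = 1.400 × (2.850/0.48)².
n₁ = 1.400 × 35.25 = 49.4.
Round up: n₁ = 50, giving n₂ = 2.5 × 50 = 125.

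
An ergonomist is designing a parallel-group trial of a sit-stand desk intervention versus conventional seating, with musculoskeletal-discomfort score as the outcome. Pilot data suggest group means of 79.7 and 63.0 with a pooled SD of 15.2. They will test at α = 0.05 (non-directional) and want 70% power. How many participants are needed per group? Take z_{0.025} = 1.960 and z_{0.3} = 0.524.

Cohen's d = |M₁ − M₂| / SD_pooled = |79.7 − 63.0| / 15.2 = 16.7 / 15.2 = 1.099.
For two independent groups with equal n: n = 2·((z_{α/2} + z_β) / d)².
z_{α/2} + z_β = 1.960 + 0.524 = 2.484.
n = 2 × (2.484 / 1.099)² = 2 × 2.260² = 2 × 5.11 = 10.2.
Round up to the next whole participant.

n = 11 per group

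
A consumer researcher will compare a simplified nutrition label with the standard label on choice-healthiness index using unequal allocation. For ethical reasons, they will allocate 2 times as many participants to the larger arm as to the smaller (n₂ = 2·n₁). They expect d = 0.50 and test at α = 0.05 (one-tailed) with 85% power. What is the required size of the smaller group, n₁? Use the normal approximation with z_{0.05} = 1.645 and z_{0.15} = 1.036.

With allocation ratio k = n₂/n₁ = 2, Var(x̄₁−x̄₂) = σ²(1/n₁ + 1/(k·n₁)) = σ²·(k+1)/(k·n₁).
So n₁ = (1 + 1/k)·((z_{α} + z_β)/d)² = 1.500 × (2.681/0.50)².
n₁ = 1.500 × 28.75 = 43.1.
Round up: n₁ = 44, giving n₂ = 2 × 44 = 88.

n₁ = 44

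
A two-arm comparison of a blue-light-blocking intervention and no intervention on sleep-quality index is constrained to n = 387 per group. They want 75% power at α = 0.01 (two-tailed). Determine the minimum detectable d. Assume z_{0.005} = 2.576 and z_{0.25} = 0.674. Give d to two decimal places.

d_min ≈ 0.23

For two independent groups of n = 387 each: d_min = (z_{α/2} + z_β)·√(2/n).
z-sum = 2.576 + 0.674 = 3.250.
d_min = 3.250 × √(2/387) = 3.250 × 0.0719 = 0.234.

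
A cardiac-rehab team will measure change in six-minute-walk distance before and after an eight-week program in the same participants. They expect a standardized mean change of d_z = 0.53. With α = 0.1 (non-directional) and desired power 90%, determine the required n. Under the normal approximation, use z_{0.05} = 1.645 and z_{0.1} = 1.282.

n = 31 pairs

For a paired (one-sample on differences) test: n = ((z_{α/2} + z_β) / d)².
z_{α/2} + z_β = 1.645 + 1.282 = 2.927.
n = (2.927 / 0.53)² = 5.523² = 30.50.
Round up.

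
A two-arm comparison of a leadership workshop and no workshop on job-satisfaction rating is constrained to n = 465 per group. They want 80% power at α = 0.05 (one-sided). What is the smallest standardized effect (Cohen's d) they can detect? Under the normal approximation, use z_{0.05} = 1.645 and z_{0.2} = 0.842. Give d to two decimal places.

d_min ≈ 0.16

For two independent groups of n = 465 each: d_min = (z_{α} + z_β)·√(2/n).
z-sum = 1.645 + 0.842 = 2.487.
d_min = 2.487 × √(2/465) = 2.487 × 0.0656 = 0.163.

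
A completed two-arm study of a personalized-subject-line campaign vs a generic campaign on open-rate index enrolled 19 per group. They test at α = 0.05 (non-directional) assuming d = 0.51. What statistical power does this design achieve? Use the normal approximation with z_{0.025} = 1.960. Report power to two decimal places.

For two equal groups, power = Φ(d·√(n/2) − z_{α/2}).
d·√(n/2) = 0.51 × √(19/2) = 0.51 × 3.082 = 1.572.
z_β = 1.572 − 1.960 = -0.388.
Power = Φ(-0.388) = 0.349.

power ≈ 0.35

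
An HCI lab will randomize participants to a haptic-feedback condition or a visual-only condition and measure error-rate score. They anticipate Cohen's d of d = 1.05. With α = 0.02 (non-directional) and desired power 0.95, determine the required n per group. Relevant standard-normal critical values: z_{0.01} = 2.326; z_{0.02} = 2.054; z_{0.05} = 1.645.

For two independent groups with equal n: n = 2·((z_{α/2} + z_β) / d)².
z_{α/2} + z_β = 2.326 + 1.645 = 3.971.
n = 2 × (3.971 / 1.05)² = 2 × 3.782² = 2 × 14.30 = 28.6.
Round up to the next whole participant.

n = 29 per group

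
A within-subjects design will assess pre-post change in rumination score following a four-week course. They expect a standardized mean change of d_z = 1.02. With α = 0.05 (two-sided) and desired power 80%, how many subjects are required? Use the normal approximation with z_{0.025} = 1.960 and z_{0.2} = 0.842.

For a paired (one-sample on differences) test: n = ((z_{α/2} + z_β) / d)².
z_{α/2} + z_β = 1.960 + 0.842 = 2.802.
n = (2.802 / 1.02)² = 2.747² = 7.55.
Round up.

n = 8 pairs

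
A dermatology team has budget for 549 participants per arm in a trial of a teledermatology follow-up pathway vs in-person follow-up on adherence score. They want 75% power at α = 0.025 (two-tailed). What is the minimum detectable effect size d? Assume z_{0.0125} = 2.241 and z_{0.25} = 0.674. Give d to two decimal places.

For two independent groups of n = 549 each: d_min = (z_{α/2} + z_β)·√(2/n).
z-sum = 2.241 + 0.674 = 2.915.
d_min = 2.915 × √(2/549) = 2.915 × 0.0604 = 0.176.

d_min ≈ 0.18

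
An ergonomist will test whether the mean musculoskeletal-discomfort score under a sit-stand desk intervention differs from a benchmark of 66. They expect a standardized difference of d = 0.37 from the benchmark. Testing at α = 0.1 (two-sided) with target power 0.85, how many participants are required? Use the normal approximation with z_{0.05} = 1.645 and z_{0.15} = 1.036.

For a one-sample test: n = ((z_{α/2} + z_β) / d)².
z_{α/2} + z_β = 1.645 + 1.036 = 2.681.
n = (2.681 / 0.37)² = 7.246² = 52.50.
Round up.

n = 53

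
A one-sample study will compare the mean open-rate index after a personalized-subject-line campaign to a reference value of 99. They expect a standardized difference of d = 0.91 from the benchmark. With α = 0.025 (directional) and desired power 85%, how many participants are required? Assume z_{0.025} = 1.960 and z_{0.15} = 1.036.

n = 11

For a one-sample test: n = ((z_{α} + z_β) / d)².
z_{α} + z_β = 1.960 + 1.036 = 2.996.
n = (2.996 / 0.91)² = 3.292² = 10.84.
Round up.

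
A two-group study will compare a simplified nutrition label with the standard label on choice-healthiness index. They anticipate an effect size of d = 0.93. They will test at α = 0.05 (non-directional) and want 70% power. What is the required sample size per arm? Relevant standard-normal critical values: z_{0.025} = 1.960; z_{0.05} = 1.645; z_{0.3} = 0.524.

For two independent groups with equal n: n = 2·((z_{α/2} + z_β) / d)².
z_{α/2} + z_β = 1.960 + 0.524 = 2.484.
n = 2 × (2.484 / 0.93)² = 2 × 2.671² = 2 × 7.13 = 14.3.
Round up to the next whole participant.

n = 15 per group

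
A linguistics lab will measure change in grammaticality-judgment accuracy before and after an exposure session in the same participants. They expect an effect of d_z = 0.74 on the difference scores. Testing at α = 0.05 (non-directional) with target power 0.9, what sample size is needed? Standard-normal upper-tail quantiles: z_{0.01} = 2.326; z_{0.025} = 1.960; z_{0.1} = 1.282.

For a paired (one-sample on differences) test: n = ((z_{α/2} + z_β) / d)².
z_{α/2} + z_β = 1.960 + 1.282 = 3.242.
n = (3.242 / 0.74)² = 4.381² = 19.19.
Round up.

n = 20 pairs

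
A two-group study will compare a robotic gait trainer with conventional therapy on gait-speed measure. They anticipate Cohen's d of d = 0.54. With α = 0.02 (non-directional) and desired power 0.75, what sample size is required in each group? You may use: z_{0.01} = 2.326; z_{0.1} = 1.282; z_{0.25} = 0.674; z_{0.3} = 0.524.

n = 62 per group

For two independent groups with equal n: n = 2·((z_{α/2} + z_β) / d)².
z_{α/2} + z_β = 2.326 + 0.674 = 3.000.
n = 2 × (3.000 / 0.54)² = 2 × 5.556² = 2 × 30.86 = 61.7.
Round up to the next whole participant.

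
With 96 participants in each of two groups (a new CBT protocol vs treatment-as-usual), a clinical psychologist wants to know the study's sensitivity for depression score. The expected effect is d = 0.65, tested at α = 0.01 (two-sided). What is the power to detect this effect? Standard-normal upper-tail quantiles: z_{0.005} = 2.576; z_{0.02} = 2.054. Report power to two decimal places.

For two equal groups, power = Φ(d·√(n/2) − z_{α/2}).
d·√(n/2) = 0.65 × √(96/2) = 0.65 × 6.928 = 4.503.
z_β = 4.503 − 2.576 = 1.927.
Power = Φ(1.927) = 0.973.

power ≈ 0.97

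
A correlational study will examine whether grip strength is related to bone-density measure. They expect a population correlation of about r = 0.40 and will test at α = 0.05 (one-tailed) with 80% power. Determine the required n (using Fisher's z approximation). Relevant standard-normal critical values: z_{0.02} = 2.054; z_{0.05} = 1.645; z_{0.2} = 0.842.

Fisher's z: C = ½·ln((1+r)/(1−r)) = ½·ln(2.3333) = 0.4236.
n = ((z_{α} + z_β)/C)² + 3.
(1.645 + 0.842) / 0.4236 = 2.487 / 0.4236 = 5.871.
n = 5.871² + 3 = 34.47 + 3 = 37.5.
Round up.

n = 38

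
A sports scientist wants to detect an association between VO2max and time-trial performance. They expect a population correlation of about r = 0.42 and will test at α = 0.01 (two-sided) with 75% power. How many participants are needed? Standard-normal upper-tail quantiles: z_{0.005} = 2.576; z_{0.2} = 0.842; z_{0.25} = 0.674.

n = 56

Fisher's z: C = ½·ln((1+r)/(1−r)) = ½·ln(2.4483) = 0.4477.
n = ((z_{α/2} + z_β)/C)² + 3.
(2.576 + 0.674) / 0.4477 = 3.250 / 0.4477 = 7.259.
n = 7.259² + 3 = 52.70 + 3 = 55.7.
Round up.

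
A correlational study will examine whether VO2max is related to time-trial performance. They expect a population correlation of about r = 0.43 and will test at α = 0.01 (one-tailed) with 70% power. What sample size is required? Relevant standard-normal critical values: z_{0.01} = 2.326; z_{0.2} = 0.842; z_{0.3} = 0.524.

n = 42

Fisher's z: C = ½·ln((1+r)/(1−r)) = ½·ln(2.5088) = 0.4599.
n = ((z_{α} + z_β)/C)² + 3.
(2.326 + 0.524) / 0.4599 = 2.850 / 0.4599 = 6.197.
n = 6.197² + 3 = 38.40 + 3 = 41.4.
Round up.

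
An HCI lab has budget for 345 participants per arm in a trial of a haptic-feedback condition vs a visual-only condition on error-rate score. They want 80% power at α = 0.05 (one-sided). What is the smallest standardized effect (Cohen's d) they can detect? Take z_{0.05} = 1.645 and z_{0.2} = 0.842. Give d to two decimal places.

d_min ≈ 0.19

For two independent groups of n = 345 each: d_min = (z_{α} + z_β)·√(2/n).
z-sum = 1.645 + 0.842 = 2.487.
d_min = 2.487 × √(2/345) = 2.487 × 0.0761 = 0.189.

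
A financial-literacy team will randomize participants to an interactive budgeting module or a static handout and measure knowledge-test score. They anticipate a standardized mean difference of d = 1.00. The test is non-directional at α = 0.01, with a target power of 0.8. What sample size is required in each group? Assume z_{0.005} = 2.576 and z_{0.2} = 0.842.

n = 24 per group

For two independent groups with equal n: n = 2·((z_{α/2} + z_β) / d)².
z_{α/2} + z_β = 2.576 + 0.842 = 3.418.
n = 2 × (3.418 / 1.00)² = 2 × 3.418² = 2 × 11.68 = 23.4.
Round up to the next whole participant.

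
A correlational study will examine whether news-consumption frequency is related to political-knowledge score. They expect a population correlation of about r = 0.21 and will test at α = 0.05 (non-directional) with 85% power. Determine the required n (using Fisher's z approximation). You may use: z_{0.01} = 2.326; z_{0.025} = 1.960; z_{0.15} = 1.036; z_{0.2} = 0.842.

Fisher's z: C = ½·ln((1+r)/(1−r)) = ½·ln(1.5316) = 0.2132.
n = ((z_{α/2} + z_β)/C)² + 3.
(1.960 + 1.036) / 0.2132 = 2.996 / 0.2132 = 14.053.
n = 14.053² + 3 = 197.47 + 3 = 200.5.
Round up.

n = 201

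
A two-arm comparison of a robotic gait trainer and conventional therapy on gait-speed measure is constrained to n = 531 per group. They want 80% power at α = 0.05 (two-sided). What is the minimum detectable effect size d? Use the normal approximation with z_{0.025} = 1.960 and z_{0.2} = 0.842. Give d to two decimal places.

d_min ≈ 0.17

For two independent groups of n = 531 each: d_min = (z_{α/2} + z_β)·√(2/n).
z-sum = 1.960 + 0.842 = 2.802.
d_min = 2.802 × √(2/531) = 2.802 × 0.0614 = 0.172.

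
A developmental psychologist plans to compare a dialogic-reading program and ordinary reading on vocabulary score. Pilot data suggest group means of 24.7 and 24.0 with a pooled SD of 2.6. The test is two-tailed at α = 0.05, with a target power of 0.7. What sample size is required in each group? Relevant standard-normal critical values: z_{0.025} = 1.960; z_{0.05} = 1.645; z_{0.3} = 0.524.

Cohen's d = |M₁ − M₂| / SD_pooled = |24.7 − 24.0| / 2.6 = 0.7 / 2.6 = 0.269.
For two independent groups with equal n: n = 2·((z_{α/2} + z_β) / d)².
z_{α/2} + z_β = 1.960 + 0.524 = 2.484.
n = 2 × (2.484 / 0.269)² = 2 × 9.234² = 2 × 85.27 = 170.5.
Round up to the next whole participant.

n = 171 per group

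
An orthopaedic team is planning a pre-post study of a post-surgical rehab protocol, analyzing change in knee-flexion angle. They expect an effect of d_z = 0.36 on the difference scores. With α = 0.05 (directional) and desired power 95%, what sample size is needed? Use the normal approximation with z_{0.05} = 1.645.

For a paired (one-sample on differences) test: n = ((z_{α} + z_β) / d)².
z_{α} + z_β = 1.645 + 1.645 = 3.290.
n = (3.290 / 0.36)² = 9.139² = 83.52.
Round up.

n = 84 pairs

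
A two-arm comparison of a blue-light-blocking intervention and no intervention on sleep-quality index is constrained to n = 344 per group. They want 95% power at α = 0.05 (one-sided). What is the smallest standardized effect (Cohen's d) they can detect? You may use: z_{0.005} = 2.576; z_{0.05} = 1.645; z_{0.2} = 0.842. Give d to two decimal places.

d_min ≈ 0.25

For two independent groups of n = 344 each: d_min = (z_{α} + z_β)·√(2/n).
z-sum = 1.645 + 1.645 = 3.290.
d_min = 3.290 × √(2/344) = 3.290 × 0.0762 = 0.251.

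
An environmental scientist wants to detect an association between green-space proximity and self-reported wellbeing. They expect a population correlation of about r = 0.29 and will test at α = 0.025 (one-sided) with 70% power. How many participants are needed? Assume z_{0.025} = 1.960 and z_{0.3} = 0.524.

n = 73

Fisher's z: C = ½·ln((1+r)/(1−r)) = ½·ln(1.8169) = 0.2986.
n = ((z_{α} + z_β)/C)² + 3.
(1.960 + 0.524) / 0.2986 = 2.484 / 0.2986 = 8.319.
n = 8.319² + 3 = 69.20 + 3 = 72.2.
Round up.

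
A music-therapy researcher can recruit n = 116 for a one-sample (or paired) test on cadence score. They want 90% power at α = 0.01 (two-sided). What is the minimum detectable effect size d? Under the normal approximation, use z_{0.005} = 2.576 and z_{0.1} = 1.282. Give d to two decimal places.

For a single sample (or paired design) of n = 116: d_min = (z_{α/2} + z_β)/√n.
z-sum = 2.576 + 1.282 = 3.858.
d_min = 3.858 / √116 = 3.858 / 10.770 = 0.358.

d_min ≈ 0.36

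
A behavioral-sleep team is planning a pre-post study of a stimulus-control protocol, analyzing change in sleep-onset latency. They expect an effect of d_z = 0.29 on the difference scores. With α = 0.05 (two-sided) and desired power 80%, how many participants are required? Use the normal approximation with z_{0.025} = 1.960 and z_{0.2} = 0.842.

For a paired (one-sample on differences) test: n = ((z_{α/2} + z_β) / d)².
z_{α/2} + z_β = 1.960 + 0.842 = 2.802.
n = (2.802 / 0.29)² = 9.662² = 93.36.
Round up.

n = 94 pairs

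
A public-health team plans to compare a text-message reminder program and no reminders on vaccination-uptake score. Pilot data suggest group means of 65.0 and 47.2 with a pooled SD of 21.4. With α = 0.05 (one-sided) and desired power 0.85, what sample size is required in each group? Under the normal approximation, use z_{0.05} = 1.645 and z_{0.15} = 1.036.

Cohen's d = |M₁ − M₂| / SD_pooled = |65.0 − 47.2| / 21.4 = 17.8 / 21.4 = 0.832.
For two independent groups with equal n: n = 2·((z_{α} + z_β) / d)².
z_{α} + z_β = 1.645 + 1.036 = 2.681.
n = 2 × (2.681 / 0.832)² = 2 × 3.222² = 2 × 10.38 = 20.8.
Round up to the next whole participant.

n = 21 per group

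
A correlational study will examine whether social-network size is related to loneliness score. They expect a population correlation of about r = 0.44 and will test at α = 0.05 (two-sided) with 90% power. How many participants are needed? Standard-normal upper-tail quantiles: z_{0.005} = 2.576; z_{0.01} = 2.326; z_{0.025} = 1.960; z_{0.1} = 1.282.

Fisher's z: C = ½·ln((1+r)/(1−r)) = ½·ln(2.5714) = 0.4722.
n = ((z_{α/2} + z_β)/C)² + 3.
(1.960 + 1.282) / 0.4722 = 3.242 / 0.4722 = 6.866.
n = 6.866² + 3 = 47.14 + 3 = 50.1.
Round up.

n = 51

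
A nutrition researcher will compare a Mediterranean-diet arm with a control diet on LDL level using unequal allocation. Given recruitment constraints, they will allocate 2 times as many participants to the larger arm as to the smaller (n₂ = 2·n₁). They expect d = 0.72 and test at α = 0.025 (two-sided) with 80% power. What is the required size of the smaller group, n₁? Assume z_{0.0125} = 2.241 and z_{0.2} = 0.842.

n₁ = 28

With allocation ratio k = n₂/n₁ = 2, Var(x̄₁−x̄₂) = σ²(1/n₁ + 1/(k·n₁)) = σ²·(k+1)/(k·n₁).
So n₁ = (1 + 1/k)·((z_{α/2} + z_β)/d)² = 1.500 × (3.083/0.72)².
n₁ = 1.500 × 18.34 = 27.5.
Round up: n₁ = 28, giving n₂ = 2 × 28 = 56.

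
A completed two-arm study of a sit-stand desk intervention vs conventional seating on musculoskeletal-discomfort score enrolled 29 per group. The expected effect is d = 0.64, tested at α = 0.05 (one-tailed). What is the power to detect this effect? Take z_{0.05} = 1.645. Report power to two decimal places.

For two equal groups, power = Φ(d·√(n/2) − z_{α}).
d·√(n/2) = 0.64 × √(29/2) = 0.64 × 3.808 = 2.437.
z_β = 2.437 − 1.645 = 0.792.
Power = Φ(0.792) = 0.786.

power ≈ 0.79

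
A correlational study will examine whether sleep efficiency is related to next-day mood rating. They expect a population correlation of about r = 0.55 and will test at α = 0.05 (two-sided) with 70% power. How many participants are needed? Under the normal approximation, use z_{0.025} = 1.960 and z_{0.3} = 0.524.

n = 20

Fisher's z: C = ½·ln((1+r)/(1−r)) = ½·ln(3.4444) = 0.6184.
n = ((z_{α/2} + z_β)/C)² + 3.
(1.960 + 0.524) / 0.6184 = 2.484 / 0.6184 = 4.017.
n = 4.017² + 3 = 16.13 + 3 = 19.1.
Round up.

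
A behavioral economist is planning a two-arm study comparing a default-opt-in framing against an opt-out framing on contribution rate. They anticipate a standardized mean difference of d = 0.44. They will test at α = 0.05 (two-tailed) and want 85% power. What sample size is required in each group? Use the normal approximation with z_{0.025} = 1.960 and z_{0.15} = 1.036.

For two independent groups with equal n: n = 2·((z_{α/2} + z_β) / d)².
z_{α/2} + z_β = 1.960 + 1.036 = 2.996.
n = 2 × (2.996 / 0.44)² = 2 × 6.809² = 2 × 46.36 = 92.7.
Round up to the next whole participant.

n = 93 per group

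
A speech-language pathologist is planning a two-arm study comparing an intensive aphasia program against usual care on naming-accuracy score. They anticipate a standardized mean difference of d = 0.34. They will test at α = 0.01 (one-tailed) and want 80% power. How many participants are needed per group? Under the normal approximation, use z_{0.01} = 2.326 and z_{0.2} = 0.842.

For two independent groups with equal n: n = 2·((z_{α} + z_β) / d)².
z_{α} + z_β = 2.326 + 0.842 = 3.168.
n = 2 × (3.168 / 0.34)² = 2 × 9.318² = 2 × 86.82 = 173.6.
Round up to the next whole participant.

n = 174 per group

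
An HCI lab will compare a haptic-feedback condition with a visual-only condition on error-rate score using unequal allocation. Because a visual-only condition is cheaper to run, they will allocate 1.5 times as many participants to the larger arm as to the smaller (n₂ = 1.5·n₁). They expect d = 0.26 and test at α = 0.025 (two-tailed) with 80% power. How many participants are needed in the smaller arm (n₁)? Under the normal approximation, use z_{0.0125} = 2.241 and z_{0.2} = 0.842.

With allocation ratio k = n₂/n₁ = 1.5, Var(x̄₁−x̄₂) = σ²(1/n₁ + 1/(k·n₁)) = σ²·(k+1)/(k·n₁).
So n₁ = (1 + 1/k)·((z_{α/2} + z_β)/d)² = 1.667 × (3.083/0.26)².
n₁ = 1.667 × 140.60 = 234.3.
Round up: n₁ = 235, giving n₂ = ⌈1.5 × 235⌉ = ⌈352.5⌉ = 353.

n₁ = 235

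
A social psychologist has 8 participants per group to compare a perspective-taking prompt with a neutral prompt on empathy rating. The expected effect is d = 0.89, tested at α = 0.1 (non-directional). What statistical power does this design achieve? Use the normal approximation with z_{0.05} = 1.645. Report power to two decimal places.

power ≈ 0.55

For two equal groups, power = Φ(d·√(n/2) − z_{α/2}).
d·√(n/2) = 0.89 × √(8/2) = 0.89 × 2.000 = 1.780.
z_β = 1.780 − 1.645 = 0.135.
Power = Φ(0.135) = 0.554.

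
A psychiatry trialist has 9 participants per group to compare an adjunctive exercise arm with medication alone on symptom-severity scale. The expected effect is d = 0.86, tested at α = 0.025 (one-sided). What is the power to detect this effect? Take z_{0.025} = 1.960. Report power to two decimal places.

For two equal groups, power = Φ(d·√(n/2) − z_{α}).
d·√(n/2) = 0.86 × √(9/2) = 0.86 × 2.121 = 1.824.
z_β = 1.824 − 1.960 = -0.136.
Power = Φ(-0.136) = 0.446.

power ≈ 0.45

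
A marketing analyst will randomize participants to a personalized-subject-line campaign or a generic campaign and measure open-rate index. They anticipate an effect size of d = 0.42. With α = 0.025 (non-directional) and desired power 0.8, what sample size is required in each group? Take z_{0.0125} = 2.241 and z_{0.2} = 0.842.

For two independent groups with equal n: n = 2·((z_{α/2} + z_β) / d)².
z_{α/2} + z_β = 2.241 + 0.842 = 3.083.
n = 2 × (3.083 / 0.42)² = 2 × 7.340² = 2 × 53.88 = 107.8.
Round up to the next whole participant.

n = 108 per group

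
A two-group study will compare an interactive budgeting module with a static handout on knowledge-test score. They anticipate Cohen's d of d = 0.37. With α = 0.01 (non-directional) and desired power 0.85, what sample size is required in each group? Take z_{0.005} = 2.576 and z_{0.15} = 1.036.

n = 191 per group

For two independent groups with equal n: n = 2·((z_{α/2} + z_β) / d)².
z_{α/2} + z_β = 2.576 + 1.036 = 3.612.
n = 2 × (3.612 / 0.37)² = 2 × 9.762² = 2 × 95.30 = 190.6.
Round up to the next whole participant.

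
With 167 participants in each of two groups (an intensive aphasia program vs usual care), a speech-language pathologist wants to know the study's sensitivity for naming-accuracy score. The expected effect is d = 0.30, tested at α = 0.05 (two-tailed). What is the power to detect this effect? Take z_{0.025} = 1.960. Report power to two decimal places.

power ≈ 0.78

For two equal groups, power = Φ(d·√(n/2) − z_{α/2}).
d·√(n/2) = 0.30 × √(167/2) = 0.30 × 9.138 = 2.741.
z_β = 2.741 − 1.960 = 0.781.
Power = Φ(0.781) = 0.783.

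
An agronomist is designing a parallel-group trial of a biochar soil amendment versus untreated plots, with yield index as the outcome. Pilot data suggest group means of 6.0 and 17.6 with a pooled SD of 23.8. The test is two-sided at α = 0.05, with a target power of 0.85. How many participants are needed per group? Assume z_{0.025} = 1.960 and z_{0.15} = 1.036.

Cohen's d = |M₁ − M₂| / SD_pooled = |6.0 − 17.6| / 23.8 = 11.6 / 23.8 = 0.487.
For two independent groups with equal n: n = 2·((z_{α/2} + z_β) / d)².
z_{α/2} + z_β = 1.960 + 1.036 = 2.996.
n = 2 × (2.996 / 0.487)² = 2 × 6.152² = 2 × 37.85 = 75.7.
Round up to the next whole participant.

n = 76 per group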